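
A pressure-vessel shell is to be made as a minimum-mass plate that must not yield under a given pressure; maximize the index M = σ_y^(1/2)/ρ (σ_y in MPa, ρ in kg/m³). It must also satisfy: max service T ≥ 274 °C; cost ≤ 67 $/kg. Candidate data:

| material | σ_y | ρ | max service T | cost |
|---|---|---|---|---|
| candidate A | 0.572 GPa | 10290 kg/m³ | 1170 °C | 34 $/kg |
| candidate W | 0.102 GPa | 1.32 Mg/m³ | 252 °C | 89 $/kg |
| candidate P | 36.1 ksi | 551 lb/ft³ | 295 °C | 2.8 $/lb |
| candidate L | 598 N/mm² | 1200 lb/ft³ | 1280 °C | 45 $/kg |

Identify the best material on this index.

candidate A

Screen on constraints: max service T ≥ 274 °C; cost ≤ 67 $/kg. Survivors: candidate A, candidate P, candidate L.
Putting every candidate on a common basis:
  candidate A: σ_y = 572.0 MPa, ρ = 10290 kg/m³
  candidate P: σ_y = 248.9 MPa, ρ = 8826 kg/m³
  candidate L: σ_y = 598.0 MPa, ρ = 19220 kg/m³
  candidate A: M = 2.32×10⁻³
  candidate P: M = 1.79×10⁻³
  candidate L: M = 1.27×10⁻³
Candidate A has the largest M.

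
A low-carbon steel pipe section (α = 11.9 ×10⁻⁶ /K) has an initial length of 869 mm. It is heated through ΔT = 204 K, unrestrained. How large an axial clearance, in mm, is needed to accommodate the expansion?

ΔL = α·L₀·ΔT = 11.9×10⁻⁶ × 869 mm × 204.0 K = 2.11 mm.

2.11 mm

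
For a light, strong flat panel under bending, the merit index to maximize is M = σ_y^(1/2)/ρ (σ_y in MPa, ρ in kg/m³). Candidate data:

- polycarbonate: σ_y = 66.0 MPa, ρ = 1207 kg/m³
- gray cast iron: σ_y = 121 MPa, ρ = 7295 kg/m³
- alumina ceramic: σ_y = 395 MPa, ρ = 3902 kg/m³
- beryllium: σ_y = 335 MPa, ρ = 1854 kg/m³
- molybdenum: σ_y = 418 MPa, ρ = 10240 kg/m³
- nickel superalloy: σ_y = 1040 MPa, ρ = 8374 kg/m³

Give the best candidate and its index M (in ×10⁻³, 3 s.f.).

Evaluate M for each candidate:
  beryllium: M = 9.87×10⁻³
  polycarbonate: M = 6.73×10⁻³
  alumina ceramic: M = 5.09×10⁻³
  nickel superalloy: M = 3.85×10⁻³
  molybdenum: M = 2.00×10⁻³
  gray cast iron: M = 1.51×10⁻³
Beryllium ranks first.

beryllium, M = 9.87×10⁻³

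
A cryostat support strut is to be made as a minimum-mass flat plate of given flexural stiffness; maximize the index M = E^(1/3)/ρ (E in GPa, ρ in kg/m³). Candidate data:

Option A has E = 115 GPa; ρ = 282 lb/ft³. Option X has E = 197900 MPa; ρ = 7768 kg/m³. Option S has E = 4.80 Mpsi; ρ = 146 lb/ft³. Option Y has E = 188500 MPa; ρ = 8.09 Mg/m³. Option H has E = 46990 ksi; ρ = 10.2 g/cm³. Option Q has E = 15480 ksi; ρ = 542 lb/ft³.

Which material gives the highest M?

In SI units:
  option A: E = 115.0 GPa, ρ = 4517 kg/m³
  option X: E = 197.9 GPa, ρ = 7768 kg/m³
  option S: E = 33.09 GPa, ρ = 2339 kg/m³
  option Y: E = 188.5 GPa, ρ = 8090 kg/m³
  option H: E = 324.0 GPa, ρ = 10200 kg/m³
  option Q: E = 106.7 GPa, ρ = 8682 kg/m³
  option S: M = 1.37×10⁻³
  option A: M = 1.08×10⁻³
  option X: M = 0.750×10⁻³
  option Y: M = 0.709×10⁻³
  option H: M = 0.673×10⁻³
  option Q: M = 0.546×10⁻³
The maximum is for option S.

option S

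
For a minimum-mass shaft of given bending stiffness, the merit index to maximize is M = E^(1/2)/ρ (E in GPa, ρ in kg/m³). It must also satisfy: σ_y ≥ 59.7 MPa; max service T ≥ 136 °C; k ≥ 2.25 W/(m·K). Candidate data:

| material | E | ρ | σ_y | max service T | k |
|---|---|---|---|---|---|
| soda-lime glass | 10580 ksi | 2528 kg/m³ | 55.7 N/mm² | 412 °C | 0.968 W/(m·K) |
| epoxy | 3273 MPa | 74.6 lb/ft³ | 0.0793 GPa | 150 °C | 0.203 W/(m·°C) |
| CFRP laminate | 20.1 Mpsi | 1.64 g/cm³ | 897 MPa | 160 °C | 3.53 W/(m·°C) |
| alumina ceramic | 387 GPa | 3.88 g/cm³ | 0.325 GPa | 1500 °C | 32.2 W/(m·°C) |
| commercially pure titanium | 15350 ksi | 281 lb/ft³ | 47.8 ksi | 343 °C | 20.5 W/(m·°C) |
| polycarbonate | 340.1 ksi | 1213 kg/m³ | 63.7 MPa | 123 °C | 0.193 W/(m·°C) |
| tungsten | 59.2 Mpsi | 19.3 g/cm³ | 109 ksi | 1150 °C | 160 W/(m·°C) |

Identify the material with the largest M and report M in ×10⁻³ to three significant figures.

CFRP laminate, M = 7.18×10⁻³

Screen on constraints: σ_y ≥ 59.7 MPa; max service T ≥ 136 °C; k ≥ 2.25 W/(m·K). Survivors: CFRP laminate, alumina ceramic, commercially pure titanium, tungsten.
In SI units:
  CFRP laminate: E = 138.6 GPa, ρ = 1640 kg/m³
  alumina ceramic: E = 387.0 GPa, ρ = 3880 kg/m³
  commercially pure titanium: E = 105.8 GPa, ρ = 4501 kg/m³
  tungsten: E = 408.2 GPa, ρ = 19300 kg/m³
  CFRP laminate: M = 7.18×10⁻³
  alumina ceramic: M = 5.07×10⁻³
  commercially pure titanium: M = 2.29×10⁻³
  tungsten: M = 1.05×10⁻³
The maximum is for CFRP laminate.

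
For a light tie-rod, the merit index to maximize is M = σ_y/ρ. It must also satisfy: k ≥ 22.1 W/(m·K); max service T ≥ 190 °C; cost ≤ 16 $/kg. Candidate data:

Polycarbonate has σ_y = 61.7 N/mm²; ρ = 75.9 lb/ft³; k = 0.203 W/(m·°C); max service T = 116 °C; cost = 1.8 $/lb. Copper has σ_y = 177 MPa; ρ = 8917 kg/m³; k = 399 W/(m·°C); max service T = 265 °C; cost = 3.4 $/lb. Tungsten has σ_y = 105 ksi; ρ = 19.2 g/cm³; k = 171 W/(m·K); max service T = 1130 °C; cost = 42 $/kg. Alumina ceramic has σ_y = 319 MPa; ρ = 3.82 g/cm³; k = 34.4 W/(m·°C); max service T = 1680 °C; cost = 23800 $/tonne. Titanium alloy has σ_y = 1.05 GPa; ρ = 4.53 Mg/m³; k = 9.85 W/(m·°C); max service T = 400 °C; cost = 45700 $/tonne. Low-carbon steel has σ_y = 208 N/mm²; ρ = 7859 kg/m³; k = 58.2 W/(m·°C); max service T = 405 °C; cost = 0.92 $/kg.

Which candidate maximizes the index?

low-carbon steel

Screen on constraints: k ≥ 22.1 W/(m·K); max service T ≥ 190 °C; cost ≤ 16 $/kg. Survivors: copper, low-carbon steel.
In SI units:
  copper: σ_y = 177.0 MPa, ρ = 8917 kg/m³
  low-carbon steel: σ_y = 208.0 MPa, ρ = 7859 kg/m³
  low-carbon steel: M = 26.5 kN·m/kg
  copper: M = 19.8 kN·m/kg
Highest index: low-carbon steel.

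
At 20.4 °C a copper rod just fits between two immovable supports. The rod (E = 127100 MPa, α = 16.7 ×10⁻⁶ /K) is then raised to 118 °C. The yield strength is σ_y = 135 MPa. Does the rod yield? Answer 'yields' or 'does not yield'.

yields

E = 127100 MPa = 127.1 GPa.
ΔT = 97.60 K. Constrained thermal stress σ = E·α·ΔT = 127.1×10³ MPa × 16.7×10⁻⁶ × 97.60 = 207 MPa (compressive).
Compare to σ_y = 135 MPa: σ ≥ σ_y, so it yields.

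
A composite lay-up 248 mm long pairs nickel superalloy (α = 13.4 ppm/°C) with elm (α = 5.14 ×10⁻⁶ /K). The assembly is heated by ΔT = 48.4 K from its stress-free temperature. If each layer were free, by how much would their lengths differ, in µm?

99.1 µm

Δα = |13.4 − 5.14|×10⁻⁶/K = 8.26×10⁻⁶/K.
ΔL_mismatch = Δα·L·ΔT = 8.26×10⁻⁶ × 248.0 mm × 48.4 K = 99.1 µm.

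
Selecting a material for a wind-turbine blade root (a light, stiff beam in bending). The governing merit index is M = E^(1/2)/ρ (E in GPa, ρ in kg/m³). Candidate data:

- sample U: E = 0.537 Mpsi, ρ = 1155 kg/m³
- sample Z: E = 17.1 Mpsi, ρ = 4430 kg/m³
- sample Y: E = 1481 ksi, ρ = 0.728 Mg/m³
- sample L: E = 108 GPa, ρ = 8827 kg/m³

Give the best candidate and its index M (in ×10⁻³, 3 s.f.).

Putting every candidate on a common basis:
  sample U: E = 3.702 GPa, ρ = 1155 kg/m³
  sample Z: E = 117.9 GPa, ρ = 4430 kg/m³
  sample Y: E = 10.21 GPa, ρ = 728.0 kg/m³
  sample L: E = 108.0 GPa, ρ = 8827 kg/m³
  sample Y: M = 4.39×10⁻³
  sample Z: M = 2.45×10⁻³
  sample U: M = 1.67×10⁻³
  sample L: M = 1.18×10⁻³
Highest index: sample Y.

sample Y, M = 4.39×10⁻³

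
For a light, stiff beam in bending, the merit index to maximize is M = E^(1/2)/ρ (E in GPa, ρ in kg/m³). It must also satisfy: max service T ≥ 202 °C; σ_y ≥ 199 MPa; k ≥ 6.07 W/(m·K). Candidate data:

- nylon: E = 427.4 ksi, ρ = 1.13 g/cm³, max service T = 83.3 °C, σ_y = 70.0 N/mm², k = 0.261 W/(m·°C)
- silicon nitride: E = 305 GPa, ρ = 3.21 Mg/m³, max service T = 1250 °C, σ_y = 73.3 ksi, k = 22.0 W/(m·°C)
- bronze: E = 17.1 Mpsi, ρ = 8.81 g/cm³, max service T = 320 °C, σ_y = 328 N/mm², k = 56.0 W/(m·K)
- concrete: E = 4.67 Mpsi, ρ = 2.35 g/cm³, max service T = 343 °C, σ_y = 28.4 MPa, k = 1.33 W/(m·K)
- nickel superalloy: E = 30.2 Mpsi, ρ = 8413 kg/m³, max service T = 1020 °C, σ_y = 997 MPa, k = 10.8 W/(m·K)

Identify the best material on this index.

Screen on constraints: max service T ≥ 202 °C; σ_y ≥ 199 MPa; k ≥ 6.07 W/(m·K). Survivors: silicon nitride, bronze, nickel superalloy.
Putting every candidate on a common basis:
  silicon nitride: E = 305.0 GPa, ρ = 3210 kg/m³
  bronze: E = 117.9 GPa, ρ = 8810 kg/m³
  nickel superalloy: E = 208.2 GPa, ρ = 8413 kg/m³
  silicon nitride: M = 5.44×10⁻³
  nickel superalloy: M = 1.72×10⁻³
  bronze: M = 1.23×10⁻³
Silicon nitride ranks first.

silicon nitride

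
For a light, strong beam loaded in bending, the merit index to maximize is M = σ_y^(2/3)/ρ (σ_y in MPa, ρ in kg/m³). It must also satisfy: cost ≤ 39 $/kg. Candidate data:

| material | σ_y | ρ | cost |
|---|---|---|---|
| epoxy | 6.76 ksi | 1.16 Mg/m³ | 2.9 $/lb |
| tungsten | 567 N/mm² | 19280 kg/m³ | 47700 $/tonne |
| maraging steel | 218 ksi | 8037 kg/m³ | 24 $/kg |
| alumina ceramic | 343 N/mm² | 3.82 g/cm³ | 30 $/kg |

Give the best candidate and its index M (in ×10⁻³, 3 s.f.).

Screen on constraints: cost ≤ 39 $/kg. Survivors: epoxy, maraging steel, alumina ceramic.
In SI units:
  epoxy: σ_y = 46.61 MPa, ρ = 1160 kg/m³
  maraging steel: σ_y = 1503 MPa, ρ = 8037 kg/m³
  alumina ceramic: σ_y = 343.0 MPa, ρ = 3820 kg/m³
  maraging steel: M = 16.3×10⁻³
  alumina ceramic: M = 12.8×10⁻³
  epoxy: M = 11.2×10⁻³
The maximum is for maraging steel.

maraging steel, M = 16.3×10⁻³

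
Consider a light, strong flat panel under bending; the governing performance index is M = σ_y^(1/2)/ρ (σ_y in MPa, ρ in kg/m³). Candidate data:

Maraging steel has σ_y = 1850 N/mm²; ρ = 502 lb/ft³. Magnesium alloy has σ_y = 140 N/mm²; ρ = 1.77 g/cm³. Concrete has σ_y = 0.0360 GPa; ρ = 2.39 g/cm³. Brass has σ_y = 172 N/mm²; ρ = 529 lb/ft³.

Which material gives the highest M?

magnesium alloy

Convert each candidate to consistent units, then evaluate M:
  maraging steel: σ_y = 1850 MPa, ρ = 8041 kg/m³
  magnesium alloy: σ_y = 140.0 MPa, ρ = 1770 kg/m³
  concrete: σ_y = 36.00 MPa, ρ = 2390 kg/m³
  brass: σ_y = 172.0 MPa, ρ = 8474 kg/m³
  magnesium alloy: M = 6.68×10⁻³
  maraging steel: M = 5.35×10⁻³
  concrete: M = 2.51×10⁻³
  brass: M = 1.55×10⁻³
Magnesium alloy ranks first.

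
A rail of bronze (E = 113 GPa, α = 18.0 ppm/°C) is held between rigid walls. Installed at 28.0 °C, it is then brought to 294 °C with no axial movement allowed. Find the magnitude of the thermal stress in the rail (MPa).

541 MPa

ΔT = 266.0 K. Constrained thermal stress σ = E·α·ΔT = 113.0×10³ MPa × 18.0×10⁻⁶ × 266.0 = 541 MPa (compressive).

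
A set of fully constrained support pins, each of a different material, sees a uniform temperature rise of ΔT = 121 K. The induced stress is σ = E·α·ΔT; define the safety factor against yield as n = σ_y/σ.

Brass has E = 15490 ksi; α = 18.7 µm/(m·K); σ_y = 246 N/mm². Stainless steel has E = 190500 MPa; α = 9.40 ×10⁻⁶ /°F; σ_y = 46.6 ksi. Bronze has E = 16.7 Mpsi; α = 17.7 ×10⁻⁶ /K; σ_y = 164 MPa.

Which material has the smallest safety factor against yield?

bronze

In consistent units (E in GPa, α in ×10⁻⁶/K, σ_y in MPa):
  brass: E = 106.8, α = 18.7, σ_y = 246.0 → σ = 242 MPa, n = 1.02
  stainless steel: E = 190.5, α = 16.9, σ_y = 321.3 → σ = 390 MPa, n = 0.824
  bronze: E = 115.1, α = 17.7, σ_y = 164.0 → σ = 247 MPa, n = 0.665
The minimum is bronze at n = 0.665.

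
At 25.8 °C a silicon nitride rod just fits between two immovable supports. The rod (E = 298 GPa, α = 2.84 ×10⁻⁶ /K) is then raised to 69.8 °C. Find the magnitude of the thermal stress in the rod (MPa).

ΔT = 44.00 K. Constrained thermal stress σ = E·α·ΔT = 298.0×10³ MPa × 2.84×10⁻⁶ × 44.00 = 37.2 MPa (compressive).

37.2 MPa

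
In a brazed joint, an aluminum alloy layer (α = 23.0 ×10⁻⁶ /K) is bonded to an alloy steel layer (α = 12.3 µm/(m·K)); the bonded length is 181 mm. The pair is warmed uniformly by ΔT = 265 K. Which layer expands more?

aluminum alloy

α(aluminum alloy) = 23.0×10⁻⁶/K vs α(alloy steel) = 12.3×10⁻⁶/K.
Higher α expands more for the same ΔT: aluminum alloy.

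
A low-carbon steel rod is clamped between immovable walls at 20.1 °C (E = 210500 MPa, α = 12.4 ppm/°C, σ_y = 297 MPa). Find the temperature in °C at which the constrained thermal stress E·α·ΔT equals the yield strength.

E = 210500 MPa = 210.5 GPa.
E·α·ΔT = 297.0 MPa ⇒ ΔT = 297.0 / (210.5×10³ × 12.4×10⁻⁶) = 113.8 K.
T = 20.1 + 113.8 = 133.9 °C.

134 °C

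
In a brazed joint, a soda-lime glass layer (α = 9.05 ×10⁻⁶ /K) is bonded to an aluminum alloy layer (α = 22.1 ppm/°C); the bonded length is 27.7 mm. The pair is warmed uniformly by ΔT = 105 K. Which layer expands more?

aluminum alloy

α(soda-lime glass) = 9.05×10⁻⁶/K vs α(aluminum alloy) = 22.1×10⁻⁶/K.
Higher α expands more for the same ΔT: aluminum alloy.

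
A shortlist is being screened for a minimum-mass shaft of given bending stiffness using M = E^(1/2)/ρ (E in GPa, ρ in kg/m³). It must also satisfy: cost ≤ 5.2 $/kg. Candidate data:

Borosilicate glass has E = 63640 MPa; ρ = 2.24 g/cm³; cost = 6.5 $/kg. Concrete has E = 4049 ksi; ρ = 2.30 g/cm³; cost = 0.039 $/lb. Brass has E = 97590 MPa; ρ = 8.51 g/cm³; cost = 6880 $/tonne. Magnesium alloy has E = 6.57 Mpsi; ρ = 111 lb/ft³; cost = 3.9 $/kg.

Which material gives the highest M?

Screen on constraints: cost ≤ 5.2 $/kg. Survivors: concrete, magnesium alloy.
Putting every candidate on a common basis:
  concrete: E = 27.92 GPa, ρ = 2300 kg/m³
  magnesium alloy: E = 45.30 GPa, ρ = 1778 kg/m³
  magnesium alloy: M = 3.79×10⁻³
  concrete: M = 2.30×10⁻³
The maximum is for magnesium alloy.

magnesium alloy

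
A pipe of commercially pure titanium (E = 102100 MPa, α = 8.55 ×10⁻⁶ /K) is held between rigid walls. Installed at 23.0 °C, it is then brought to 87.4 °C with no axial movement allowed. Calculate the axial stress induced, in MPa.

E = 102100 MPa = 102.1 GPa.
ΔT = 64.40 K. Constrained thermal stress σ = E·α·ΔT = 102.1×10³ MPa × 8.55×10⁻⁶ × 64.40 = 56.2 MPa (compressive).

56.2 MPa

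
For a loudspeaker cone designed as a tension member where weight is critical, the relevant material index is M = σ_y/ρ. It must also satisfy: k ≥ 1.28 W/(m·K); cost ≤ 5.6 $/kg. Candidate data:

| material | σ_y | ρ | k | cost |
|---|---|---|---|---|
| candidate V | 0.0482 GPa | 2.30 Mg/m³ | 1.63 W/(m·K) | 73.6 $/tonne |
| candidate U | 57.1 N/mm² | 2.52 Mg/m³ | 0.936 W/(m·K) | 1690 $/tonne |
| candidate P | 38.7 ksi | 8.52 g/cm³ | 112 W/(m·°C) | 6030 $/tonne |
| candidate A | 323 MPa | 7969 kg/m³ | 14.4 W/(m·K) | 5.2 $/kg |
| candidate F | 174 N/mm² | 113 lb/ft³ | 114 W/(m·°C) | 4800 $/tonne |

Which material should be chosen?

candidate F

Screen on constraints: k ≥ 1.28 W/(m·K); cost ≤ 5.6 $/kg. Survivors: candidate V, candidate A, candidate F.
Convert each candidate to consistent units, then evaluate M:
  candidate V: σ_y = 48.20 MPa, ρ = 2300 kg/m³
  candidate A: σ_y = 323.0 MPa, ρ = 7969 kg/m³
  candidate F: σ_y = 174.0 MPa, ρ = 1810 kg/m³
  candidate F: M = 96.1 kN·m/kg
  candidate A: M = 40.5 kN·m/kg
  candidate V: M = 21.0 kN·m/kg
Highest index: candidate F.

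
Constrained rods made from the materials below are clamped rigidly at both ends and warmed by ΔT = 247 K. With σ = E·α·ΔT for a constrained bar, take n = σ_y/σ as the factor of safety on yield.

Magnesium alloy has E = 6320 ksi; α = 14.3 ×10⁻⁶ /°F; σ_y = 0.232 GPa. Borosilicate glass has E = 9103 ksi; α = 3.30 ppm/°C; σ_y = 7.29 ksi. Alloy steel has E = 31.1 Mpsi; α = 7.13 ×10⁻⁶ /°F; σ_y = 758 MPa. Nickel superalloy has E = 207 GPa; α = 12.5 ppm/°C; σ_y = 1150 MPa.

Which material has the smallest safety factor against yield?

magnesium alloy

With everything in SI (GPa, ×10⁻⁶/K, MPa):
  magnesium alloy: E = 43.57, α = 25.7, σ_y = 232.0 → σ = 277 MPa, n = 0.837
  borosilicate glass: E = 62.76, α = 3.30, σ_y = 50.26 → σ = 51.2 MPa, n = 0.982
  alloy steel: E = 214.4, α = 12.8, σ_y = 758.0 → σ = 680 MPa, n = 1.12
  nickel superalloy: E = 207.0, α = 12.5, σ_y = 1150 → σ = 639 MPa, n = 1.80
Smallest n: magnesium alloy with n = 0.837.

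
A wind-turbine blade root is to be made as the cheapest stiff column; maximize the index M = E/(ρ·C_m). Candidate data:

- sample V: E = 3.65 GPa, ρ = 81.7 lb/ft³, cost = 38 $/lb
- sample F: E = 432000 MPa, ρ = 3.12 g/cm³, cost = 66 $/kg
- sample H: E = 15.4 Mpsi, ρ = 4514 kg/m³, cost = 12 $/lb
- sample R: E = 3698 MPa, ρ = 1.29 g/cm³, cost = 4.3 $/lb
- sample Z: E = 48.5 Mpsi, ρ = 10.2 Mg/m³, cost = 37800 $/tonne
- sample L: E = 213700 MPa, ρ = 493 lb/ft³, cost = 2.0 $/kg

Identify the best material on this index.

In SI units:
  sample V: E = 3.650 GPa, ρ = 1309 kg/m³, cost = 83.77 $/kg
  sample F: E = 432.0 GPa, ρ = 3120 kg/m³, cost = 66.00 $/kg
  sample H: E = 106.2 GPa, ρ = 4514 kg/m³, cost = 26.46 $/kg
  sample R: E = 3.698 GPa, ρ = 1290 kg/m³, cost = 9.480 $/kg
  sample Z: E = 334.4 GPa, ρ = 10200 kg/m³, cost = 37.80 $/kg
  sample L: E = 213.7 GPa, ρ = 7897 kg/m³, cost = 2.000 $/kg
  sample L: M = 13.5 MN·m per $
  sample F: M = 2.10 MN·m per $
  sample H: M = 0.889 MN·m per $
  sample Z: M = 0.867 MN·m per $
  sample R: M = 0.302 MN·m per $
  sample V: M = 0.0333 MN·m per $
Highest index: sample L.

sample L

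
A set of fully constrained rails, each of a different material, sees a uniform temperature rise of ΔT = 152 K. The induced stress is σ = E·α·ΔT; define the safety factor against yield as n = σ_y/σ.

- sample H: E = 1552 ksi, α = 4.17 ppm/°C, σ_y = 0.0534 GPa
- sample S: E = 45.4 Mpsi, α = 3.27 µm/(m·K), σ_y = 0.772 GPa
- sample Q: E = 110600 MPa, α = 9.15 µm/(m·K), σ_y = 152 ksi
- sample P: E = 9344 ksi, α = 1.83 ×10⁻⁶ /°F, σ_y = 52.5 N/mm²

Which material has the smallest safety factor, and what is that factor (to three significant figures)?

sample P, n = 1.63

In consistent units (E in GPa, α in ×10⁻⁶/K, σ_y in MPa):
  sample H: E = 10.70, α = 4.17, σ_y = 53.40 → σ = 6.78 MPa, n = 7.87
  sample S: E = 313.0, α = 3.27, σ_y = 772.0 → σ = 156 MPa, n = 4.96
  sample Q: E = 110.6, α = 9.15, σ_y = 1048 → σ = 154 MPa, n = 6.81
  sample P: E = 64.42, α = 3.29, σ_y = 52.50 → σ = 32.3 MPa, n = 1.63
Sample P has the lowest safety factor, n = 1.63.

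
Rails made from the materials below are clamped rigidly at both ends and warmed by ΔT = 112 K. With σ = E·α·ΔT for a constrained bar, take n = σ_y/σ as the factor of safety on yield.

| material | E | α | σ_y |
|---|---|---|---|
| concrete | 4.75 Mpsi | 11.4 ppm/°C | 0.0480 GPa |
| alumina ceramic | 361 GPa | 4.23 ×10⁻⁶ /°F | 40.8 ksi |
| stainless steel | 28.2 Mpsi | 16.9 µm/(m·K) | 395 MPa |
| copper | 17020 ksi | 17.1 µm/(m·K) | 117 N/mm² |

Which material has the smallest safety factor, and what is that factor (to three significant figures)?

With everything in SI (GPa, ×10⁻⁶/K, MPa):
  concrete: E = 32.75, α = 11.4, σ_y = 48.00 → σ = 41.8 MPa, n = 1.15
  alumina ceramic: E = 361.0, α = 7.61, σ_y = 281.3 → σ = 308 MPa, n = 0.914
  stainless steel: E = 194.4, α = 16.9, σ_y = 395.0 → σ = 368 MPa, n = 1.07
  copper: E = 117.3, α = 17.1, σ_y = 117.0 → σ = 225 MPa, n = 0.521
Smallest n: copper with n = 0.521.

copper, n = 0.521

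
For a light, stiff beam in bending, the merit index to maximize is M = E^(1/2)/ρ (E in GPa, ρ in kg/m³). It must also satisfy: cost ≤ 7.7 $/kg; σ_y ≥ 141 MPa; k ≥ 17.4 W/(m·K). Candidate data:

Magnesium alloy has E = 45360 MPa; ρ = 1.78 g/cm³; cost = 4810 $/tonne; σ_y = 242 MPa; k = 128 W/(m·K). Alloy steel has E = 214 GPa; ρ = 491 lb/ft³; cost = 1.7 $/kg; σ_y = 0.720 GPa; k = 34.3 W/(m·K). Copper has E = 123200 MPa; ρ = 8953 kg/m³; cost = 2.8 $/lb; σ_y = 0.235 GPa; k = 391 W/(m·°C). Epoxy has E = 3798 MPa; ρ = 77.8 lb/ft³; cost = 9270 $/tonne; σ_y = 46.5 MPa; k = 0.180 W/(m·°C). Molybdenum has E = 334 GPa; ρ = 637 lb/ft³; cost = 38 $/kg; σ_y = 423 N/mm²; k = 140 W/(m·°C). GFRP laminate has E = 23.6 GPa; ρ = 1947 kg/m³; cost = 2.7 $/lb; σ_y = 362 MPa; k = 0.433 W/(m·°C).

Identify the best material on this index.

magnesium alloy

Screen on constraints: cost ≤ 7.7 $/kg; σ_y ≥ 141 MPa; k ≥ 17.4 W/(m·K). Survivors: magnesium alloy, alloy steel, copper.
After converting to SI:
  magnesium alloy: E = 45.36 GPa, ρ = 1780 kg/m³
  alloy steel: E = 214.0 GPa, ρ = 7865 kg/m³
  copper: E = 123.2 GPa, ρ = 8953 kg/m³
  magnesium alloy: M = 3.78×10⁻³
  alloy steel: M = 1.86×10⁻³
  copper: M = 1.24×10⁻³
Magnesium alloy ranks first.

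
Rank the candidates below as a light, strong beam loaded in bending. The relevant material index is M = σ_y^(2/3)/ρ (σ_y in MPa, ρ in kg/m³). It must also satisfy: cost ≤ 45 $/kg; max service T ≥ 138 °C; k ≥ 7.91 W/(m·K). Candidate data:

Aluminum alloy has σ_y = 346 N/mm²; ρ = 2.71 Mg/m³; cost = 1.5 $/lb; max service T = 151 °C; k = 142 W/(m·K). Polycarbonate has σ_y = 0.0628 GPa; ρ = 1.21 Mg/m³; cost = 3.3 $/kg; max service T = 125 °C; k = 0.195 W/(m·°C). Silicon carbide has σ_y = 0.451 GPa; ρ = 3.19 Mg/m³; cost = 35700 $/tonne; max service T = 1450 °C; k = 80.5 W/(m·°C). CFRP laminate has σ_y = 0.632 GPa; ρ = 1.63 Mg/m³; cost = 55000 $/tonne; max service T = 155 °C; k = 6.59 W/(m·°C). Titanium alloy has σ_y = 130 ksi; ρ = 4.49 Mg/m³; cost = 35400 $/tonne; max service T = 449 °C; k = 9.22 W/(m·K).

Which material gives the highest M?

Screen on constraints: cost ≤ 45 $/kg; max service T ≥ 138 °C; k ≥ 7.91 W/(m·K). Survivors: aluminum alloy, silicon carbide, titanium alloy.
Putting every candidate on a common basis:
  aluminum alloy: σ_y = 346.0 MPa, ρ = 2710 kg/m³
  silicon carbide: σ_y = 451.0 MPa, ρ = 3190 kg/m³
  titanium alloy: σ_y = 896.3 MPa, ρ = 4490 kg/m³
  titanium alloy: M = 20.7×10⁻³
  silicon carbide: M = 18.4×10⁻³
  aluminum alloy: M = 18.2×10⁻³
Highest index: titanium alloy.

titanium alloy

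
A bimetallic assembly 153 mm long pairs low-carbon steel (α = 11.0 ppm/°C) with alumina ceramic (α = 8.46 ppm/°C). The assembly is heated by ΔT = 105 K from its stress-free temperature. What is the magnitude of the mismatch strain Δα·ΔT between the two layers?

2.67×10⁻⁴

Δα = |11.0 − 8.46|×10⁻⁶/K = 2.54×10⁻⁶/K.
Mismatch strain = Δα·ΔT = 2.54×10⁻⁶ × 105.0 = 2.67×10⁻⁴.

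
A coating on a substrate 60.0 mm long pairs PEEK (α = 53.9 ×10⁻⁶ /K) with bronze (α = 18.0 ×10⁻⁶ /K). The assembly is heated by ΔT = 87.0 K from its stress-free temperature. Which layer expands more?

PEEK

α(PEEK) = 53.9×10⁻⁶/K vs α(bronze) = 18.0×10⁻⁶/K.
Higher α expands more for the same ΔT: PEEK.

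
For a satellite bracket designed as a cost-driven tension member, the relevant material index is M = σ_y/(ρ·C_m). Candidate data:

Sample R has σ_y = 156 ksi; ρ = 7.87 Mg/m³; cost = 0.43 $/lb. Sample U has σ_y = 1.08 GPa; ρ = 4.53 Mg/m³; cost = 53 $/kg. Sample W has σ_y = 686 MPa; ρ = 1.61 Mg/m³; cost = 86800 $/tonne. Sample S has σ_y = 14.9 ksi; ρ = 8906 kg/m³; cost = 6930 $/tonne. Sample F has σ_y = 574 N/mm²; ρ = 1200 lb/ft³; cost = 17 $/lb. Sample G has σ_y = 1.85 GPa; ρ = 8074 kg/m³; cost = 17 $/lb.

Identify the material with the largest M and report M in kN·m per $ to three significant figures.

Convert each candidate to consistent units, then evaluate M:
  sample R: σ_y = 1076 MPa, ρ = 7870 kg/m³, cost = 0.9480 $/kg
  sample U: σ_y = 1080 MPa, ρ = 4530 kg/m³, cost = 53.00 $/kg
  sample W: σ_y = 686.0 MPa, ρ = 1610 kg/m³, cost = 86.80 $/kg
  sample S: σ_y = 102.7 MPa, ρ = 8906 kg/m³, cost = 6.930 $/kg
  sample F: σ_y = 574.0 MPa, ρ = 19220 kg/m³, cost = 37.48 $/kg
  sample G: σ_y = 1850 MPa, ρ = 8074 kg/m³, cost = 37.48 $/kg
  sample R: M = 144 kN·m per $
  sample G: M = 6.11 kN·m per $
  sample W: M = 4.91 kN·m per $
  sample U: M = 4.50 kN·m per $
  sample S: M = 1.66 kN·m per $
  sample F: M = 0.797 kN·m per $
Sample R ranks first.

sample R, M = 144 kN·m per $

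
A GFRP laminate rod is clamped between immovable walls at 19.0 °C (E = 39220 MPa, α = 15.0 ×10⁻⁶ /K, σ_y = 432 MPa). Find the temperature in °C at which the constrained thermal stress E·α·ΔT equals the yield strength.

753 °C

E = 39220 MPa = 39.22 GPa.
E·α·ΔT = 432.0 MPa ⇒ ΔT = 432.0 / (39.22×10³ × 15.0×10⁻⁶) = 734.3 K.
T = 19.0 + 734.3 = 753.3 °C.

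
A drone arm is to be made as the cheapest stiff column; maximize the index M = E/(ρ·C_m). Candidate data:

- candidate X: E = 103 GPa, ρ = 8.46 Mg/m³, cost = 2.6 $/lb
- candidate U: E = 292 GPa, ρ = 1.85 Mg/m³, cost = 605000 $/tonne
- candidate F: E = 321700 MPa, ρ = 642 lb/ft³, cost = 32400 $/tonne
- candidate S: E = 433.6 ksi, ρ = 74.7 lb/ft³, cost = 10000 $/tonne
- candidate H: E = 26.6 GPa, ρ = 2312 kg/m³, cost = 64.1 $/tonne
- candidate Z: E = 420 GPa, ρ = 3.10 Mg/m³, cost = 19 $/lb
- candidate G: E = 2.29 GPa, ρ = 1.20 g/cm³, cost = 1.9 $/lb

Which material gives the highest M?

candidate H

Convert each candidate to consistent units, then evaluate M:
  candidate X: E = 103.0 GPa, ρ = 8460 kg/m³, cost = 5.732 $/kg
  candidate U: E = 292.0 GPa, ρ = 1850 kg/m³, cost = 605.0 $/kg
  candidate F: E = 321.7 GPa, ρ = 10280 kg/m³, cost = 32.40 $/kg
  candidate S: E = 2.990 GPa, ρ = 1197 kg/m³, cost = 10.00 $/kg
  candidate H: E = 26.60 GPa, ρ = 2312 kg/m³, cost = 0.06410 $/kg
  candidate Z: E = 420.0 GPa, ρ = 3100 kg/m³, cost = 41.89 $/kg
  candidate G: E = 2.290 GPa, ρ = 1200 kg/m³, cost = 4.189 $/kg
  candidate H: M = 179 MN·m per $
  candidate Z: M = 3.23 MN·m per $
  candidate X: M = 2.12 MN·m per $
  candidate F: M = 0.965 MN·m per $
  candidate G: M = 0.456 MN·m per $
  candidate U: M = 0.261 MN·m per $
  candidate S: M = 0.250 MN·m per $
Candidate H ranks first.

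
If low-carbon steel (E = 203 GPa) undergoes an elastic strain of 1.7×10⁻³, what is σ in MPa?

345 MPa

σ = E·ε = 203000 MPa × 1.7×10⁻³ = 345 MPa.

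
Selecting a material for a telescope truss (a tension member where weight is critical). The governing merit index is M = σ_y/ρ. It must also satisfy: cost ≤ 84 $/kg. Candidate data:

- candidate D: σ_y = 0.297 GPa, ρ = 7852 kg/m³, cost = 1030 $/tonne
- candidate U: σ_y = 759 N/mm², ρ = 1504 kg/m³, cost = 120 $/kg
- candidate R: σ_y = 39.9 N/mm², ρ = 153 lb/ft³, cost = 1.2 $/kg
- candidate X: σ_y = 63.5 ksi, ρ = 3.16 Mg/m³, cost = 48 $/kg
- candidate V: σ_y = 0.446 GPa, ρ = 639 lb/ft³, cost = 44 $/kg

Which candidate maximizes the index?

Screen on constraints: cost ≤ 84 $/kg. Survivors: candidate D, candidate R, candidate X, candidate V.
Convert each candidate to consistent units, then evaluate M:
  candidate D: σ_y = 297.0 MPa, ρ = 7852 kg/m³
  candidate R: σ_y = 39.90 MPa, ρ = 2451 kg/m³
  candidate X: σ_y = 437.8 MPa, ρ = 3160 kg/m³
  candidate V: σ_y = 446.0 MPa, ρ = 10240 kg/m³
  candidate X: M = 139 kN·m/kg
  candidate V: M = 43.6 kN·m/kg
  candidate D: M = 37.8 kN·m/kg
  candidate R: M = 16.3 kN·m/kg
The maximum is for candidate X.

candidate X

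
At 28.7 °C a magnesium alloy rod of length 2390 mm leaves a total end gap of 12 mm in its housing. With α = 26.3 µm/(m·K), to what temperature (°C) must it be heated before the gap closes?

220 °C

α·L₀·ΔT = 12.0 mm ⇒ ΔT = 12.0 / (26.3×10⁻⁶ × 2390.0) = 190.9 K.
T = 28.7 + 190.9 = 219.6 °C.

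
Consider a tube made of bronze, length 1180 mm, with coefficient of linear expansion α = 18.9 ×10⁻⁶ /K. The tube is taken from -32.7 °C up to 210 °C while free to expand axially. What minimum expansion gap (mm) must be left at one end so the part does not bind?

5.41 mm

ΔT = 210 − (-32.7) = 242.7 K.
ΔL = α·L₀·ΔT = 18.9×10⁻⁶ × 1180 mm × 242.7 K = 5.41 mm.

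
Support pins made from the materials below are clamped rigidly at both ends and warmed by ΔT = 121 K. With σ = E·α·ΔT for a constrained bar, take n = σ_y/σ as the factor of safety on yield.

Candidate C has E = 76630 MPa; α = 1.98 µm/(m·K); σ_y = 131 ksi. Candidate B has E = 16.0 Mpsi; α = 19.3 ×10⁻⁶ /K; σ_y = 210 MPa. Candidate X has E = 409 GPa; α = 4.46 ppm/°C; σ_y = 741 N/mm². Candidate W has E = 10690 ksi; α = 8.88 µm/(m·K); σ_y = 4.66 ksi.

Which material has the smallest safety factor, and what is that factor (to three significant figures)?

Converting E to GPa, α to ×10⁻⁶/K, σ_y to MPa, then σ and n for each:
  candidate C: E = 76.63, α = 1.98, σ_y = 903.2 → σ = 18.4 MPa, n = 49.2
  candidate B: E = 110.3, α = 19.3, σ_y = 210.0 → σ = 258 MPa, n = 0.815
  candidate X: E = 409.0, α = 4.46, σ_y = 741.0 → σ = 221 MPa, n = 3.36
  candidate W: E = 73.70, α = 8.88, σ_y = 32.13 → σ = 79.2 MPa, n = 0.406
The minimum is candidate W at n = 0.406.

candidate W, n = 0.406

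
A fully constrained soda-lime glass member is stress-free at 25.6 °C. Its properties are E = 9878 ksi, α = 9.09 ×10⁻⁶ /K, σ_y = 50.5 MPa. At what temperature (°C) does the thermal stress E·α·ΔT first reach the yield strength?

E = 9878 ksi = 68.11 GPa.
E·α·ΔT = 50.50 MPa ⇒ ΔT = 50.50 / (68.11×10³ × 9.09×10⁻⁶) = 81.57 K.
T = 25.6 + 81.57 = 107.2 °C.

107 °C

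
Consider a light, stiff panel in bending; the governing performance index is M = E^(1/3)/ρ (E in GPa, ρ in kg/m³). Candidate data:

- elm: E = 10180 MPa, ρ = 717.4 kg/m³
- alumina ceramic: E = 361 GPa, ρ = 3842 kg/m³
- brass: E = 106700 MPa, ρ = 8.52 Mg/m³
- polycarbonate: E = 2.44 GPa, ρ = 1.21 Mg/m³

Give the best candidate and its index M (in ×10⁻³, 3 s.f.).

Convert each candidate to consistent units, then evaluate M:
  elm: E = 10.18 GPa, ρ = 717.4 kg/m³
  alumina ceramic: E = 361.0 GPa, ρ = 3842 kg/m³
  brass: E = 106.7 GPa, ρ = 8520 kg/m³
  polycarbonate: E = 2.440 GPa, ρ = 1210 kg/m³
  elm: M = 3.02×10⁻³
  alumina ceramic: M = 1.85×10⁻³
  polycarbonate: M = 1.11×10⁻³
  brass: M = 0.557×10⁻³
Elm has the largest M.

elm, M = 3.02×10⁻³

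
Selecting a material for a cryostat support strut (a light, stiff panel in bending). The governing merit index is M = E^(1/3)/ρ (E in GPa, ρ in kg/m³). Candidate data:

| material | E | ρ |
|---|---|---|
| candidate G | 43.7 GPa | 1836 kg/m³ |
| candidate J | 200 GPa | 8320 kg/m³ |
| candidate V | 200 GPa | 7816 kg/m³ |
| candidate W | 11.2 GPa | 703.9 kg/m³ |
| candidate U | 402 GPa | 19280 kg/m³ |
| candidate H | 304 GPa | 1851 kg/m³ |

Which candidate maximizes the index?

Per-candidate index values:
  candidate H: M = 3.63×10⁻³
  candidate W: M = 3.18×10⁻³
  candidate G: M = 1.92×10⁻³
  candidate V: M = 0.748×10⁻³
  candidate J: M = 0.703×10⁻³
  candidate U: M = 0.383×10⁻³
Candidate H ranks first.

candidate H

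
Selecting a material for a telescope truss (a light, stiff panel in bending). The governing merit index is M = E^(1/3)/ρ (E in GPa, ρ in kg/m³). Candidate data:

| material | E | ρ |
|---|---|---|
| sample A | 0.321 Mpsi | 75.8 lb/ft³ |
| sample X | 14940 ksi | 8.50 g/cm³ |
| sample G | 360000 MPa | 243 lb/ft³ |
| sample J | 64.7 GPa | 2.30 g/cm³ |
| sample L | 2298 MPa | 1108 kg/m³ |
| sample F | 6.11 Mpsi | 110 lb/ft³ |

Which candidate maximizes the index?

Putting every candidate on a common basis:
  sample A: E = 2.213 GPa, ρ = 1214 kg/m³
  sample X: E = 103.0 GPa, ρ = 8500 kg/m³
  sample G: E = 360.0 GPa, ρ = 3892 kg/m³
  sample J: E = 64.70 GPa, ρ = 2300 kg/m³
  sample L: E = 2.298 GPa, ρ = 1108 kg/m³
  sample F: E = 42.13 GPa, ρ = 1762 kg/m³
  sample F: M = 1.97×10⁻³
  sample G: M = 1.83×10⁻³
  sample J: M = 1.75×10⁻³
  sample L: M = 1.19×10⁻³
  sample A: M = 1.07×10⁻³
  sample X: M = 0.551×10⁻³
Sample F ranks first.

sample F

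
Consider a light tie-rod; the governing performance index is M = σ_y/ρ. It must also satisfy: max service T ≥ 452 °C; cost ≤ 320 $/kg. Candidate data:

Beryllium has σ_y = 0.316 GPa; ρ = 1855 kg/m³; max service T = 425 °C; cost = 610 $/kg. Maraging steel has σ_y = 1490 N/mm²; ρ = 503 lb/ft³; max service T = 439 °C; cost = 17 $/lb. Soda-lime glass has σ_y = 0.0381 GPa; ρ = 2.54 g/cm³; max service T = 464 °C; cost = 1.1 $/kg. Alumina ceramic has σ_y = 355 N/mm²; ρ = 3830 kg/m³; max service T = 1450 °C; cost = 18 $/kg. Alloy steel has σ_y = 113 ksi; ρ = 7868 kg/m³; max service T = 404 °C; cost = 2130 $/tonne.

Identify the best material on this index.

Screen on constraints: max service T ≥ 452 °C; cost ≤ 320 $/kg. Survivors: soda-lime glass, alumina ceramic.
After converting to SI:
  soda-lime glass: σ_y = 38.10 MPa, ρ = 2540 kg/m³
  alumina ceramic: σ_y = 355.0 MPa, ρ = 3830 kg/m³
  alumina ceramic: M = 92.7 kN·m/kg
  soda-lime glass: M = 15.0 kN·m/kg
Alumina ceramic ranks first.

alumina ceramic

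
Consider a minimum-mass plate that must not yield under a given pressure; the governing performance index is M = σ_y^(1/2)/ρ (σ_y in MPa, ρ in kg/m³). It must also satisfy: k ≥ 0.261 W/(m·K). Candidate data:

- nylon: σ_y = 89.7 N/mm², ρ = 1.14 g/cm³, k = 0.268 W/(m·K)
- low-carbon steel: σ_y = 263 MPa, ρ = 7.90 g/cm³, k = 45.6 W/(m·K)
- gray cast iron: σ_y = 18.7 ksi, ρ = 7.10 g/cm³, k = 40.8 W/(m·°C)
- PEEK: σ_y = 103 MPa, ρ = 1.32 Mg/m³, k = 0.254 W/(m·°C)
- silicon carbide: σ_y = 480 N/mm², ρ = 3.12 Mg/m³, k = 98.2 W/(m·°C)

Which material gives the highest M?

Screen on constraints: k ≥ 0.261 W/(m·K). Survivors: nylon, low-carbon steel, gray cast iron, silicon carbide.
In SI units:
  nylon: σ_y = 89.70 MPa, ρ = 1140 kg/m³
  low-carbon steel: σ_y = 263.0 MPa, ρ = 7900 kg/m³
  gray cast iron: σ_y = 128.9 MPa, ρ = 7100 kg/m³
  silicon carbide: σ_y = 480.0 MPa, ρ = 3120 kg/m³
  nylon: M = 8.31×10⁻³
  silicon carbide: M = 7.02×10⁻³
  low-carbon steel: M = 2.05×10⁻³
  gray cast iron: M = 1.60×10⁻³
Highest index: nylon.

nylon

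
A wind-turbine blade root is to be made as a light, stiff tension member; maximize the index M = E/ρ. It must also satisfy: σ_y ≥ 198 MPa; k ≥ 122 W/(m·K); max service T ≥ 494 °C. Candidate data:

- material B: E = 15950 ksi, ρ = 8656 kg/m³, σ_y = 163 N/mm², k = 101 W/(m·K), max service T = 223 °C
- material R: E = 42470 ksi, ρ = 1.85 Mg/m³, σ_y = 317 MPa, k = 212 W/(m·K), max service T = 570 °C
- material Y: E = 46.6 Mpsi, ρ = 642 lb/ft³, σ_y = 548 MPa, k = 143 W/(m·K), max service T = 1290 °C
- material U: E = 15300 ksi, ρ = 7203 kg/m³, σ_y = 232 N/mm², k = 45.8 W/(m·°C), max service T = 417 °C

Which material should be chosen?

material R

Screen on constraints: σ_y ≥ 198 MPa; k ≥ 122 W/(m·K); max service T ≥ 494 °C. Survivors: material R, material Y.
Putting every candidate on a common basis:
  material R: E = 292.8 GPa, ρ = 1850 kg/m³
  material Y: E = 321.3 GPa, ρ = 10280 kg/m³
  material R: M = 158 MN·m/kg
  material Y: M = 31.2 MN·m/kg
Material R has the largest M.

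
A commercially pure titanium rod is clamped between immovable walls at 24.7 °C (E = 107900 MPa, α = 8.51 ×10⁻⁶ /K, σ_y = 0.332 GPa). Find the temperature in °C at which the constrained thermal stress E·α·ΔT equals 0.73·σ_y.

289 °C

E = 107900 MPa = 107.9 GPa.
σ_y = 0.332 GPa = 332.0 MPa.
E·α·ΔT = 242.4 MPa ⇒ ΔT = 242.4 / (107.9×10³ × 8.51×10⁻⁶) = 263.9 K.
T = 24.7 + 263.9 = 288.6 °C.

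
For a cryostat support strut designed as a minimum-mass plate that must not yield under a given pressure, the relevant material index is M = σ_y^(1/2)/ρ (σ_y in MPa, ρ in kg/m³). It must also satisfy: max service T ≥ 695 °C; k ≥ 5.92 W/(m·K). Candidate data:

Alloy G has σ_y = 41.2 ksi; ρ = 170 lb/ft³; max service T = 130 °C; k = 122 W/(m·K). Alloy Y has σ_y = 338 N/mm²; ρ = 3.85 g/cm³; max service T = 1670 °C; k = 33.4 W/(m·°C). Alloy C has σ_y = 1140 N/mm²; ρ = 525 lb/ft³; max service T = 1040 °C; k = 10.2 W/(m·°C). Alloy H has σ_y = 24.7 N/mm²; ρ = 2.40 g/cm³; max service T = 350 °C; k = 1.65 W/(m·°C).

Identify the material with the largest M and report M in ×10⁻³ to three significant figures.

Screen on constraints: max service T ≥ 695 °C; k ≥ 5.92 W/(m·K). Survivors: alloy Y, alloy C.
Putting every candidate on a common basis:
  alloy Y: σ_y = 338.0 MPa, ρ = 3850 kg/m³
  alloy C: σ_y = 1140 MPa, ρ = 8410 kg/m³
  alloy Y: M = 4.78×10⁻³
  alloy C: M = 4.01×10⁻³
Alloy Y ranks first.

alloy Y, M = 4.78×10⁻³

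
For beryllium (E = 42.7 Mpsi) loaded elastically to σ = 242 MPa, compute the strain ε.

E = 42.7 Mpsi = 294.4 GPa = 294400 MPa.
ε = σ/E = 242 / 294400 = 8.22×10⁻⁴.

8.22×10⁻⁴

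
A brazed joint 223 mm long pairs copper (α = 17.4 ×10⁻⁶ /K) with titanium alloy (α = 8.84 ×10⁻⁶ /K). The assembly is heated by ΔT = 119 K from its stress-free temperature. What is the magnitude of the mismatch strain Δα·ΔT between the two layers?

1.02×10⁻³

Δα = |17.4 − 8.84|×10⁻⁶/K = 8.56×10⁻⁶/K.
Mismatch strain = Δα·ΔT = 8.56×10⁻⁶ × 119.0 = 1.02×10⁻³.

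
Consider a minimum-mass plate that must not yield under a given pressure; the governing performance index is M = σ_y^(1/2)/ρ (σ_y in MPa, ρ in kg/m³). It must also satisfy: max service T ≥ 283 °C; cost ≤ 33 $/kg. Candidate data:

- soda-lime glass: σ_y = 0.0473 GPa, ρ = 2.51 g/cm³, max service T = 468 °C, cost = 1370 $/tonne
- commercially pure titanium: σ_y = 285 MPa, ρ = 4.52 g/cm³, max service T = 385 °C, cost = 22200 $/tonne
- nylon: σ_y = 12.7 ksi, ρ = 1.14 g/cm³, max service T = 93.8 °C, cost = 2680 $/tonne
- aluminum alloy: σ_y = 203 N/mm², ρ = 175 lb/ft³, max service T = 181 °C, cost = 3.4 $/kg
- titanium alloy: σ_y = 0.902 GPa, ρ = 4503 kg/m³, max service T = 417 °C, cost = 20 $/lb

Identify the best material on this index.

Screen on constraints: max service T ≥ 283 °C; cost ≤ 33 $/kg. Survivors: soda-lime glass, commercially pure titanium.
Normalizing units and computing the index:
  soda-lime glass: σ_y = 47.30 MPa, ρ = 2510 kg/m³
  commercially pure titanium: σ_y = 285.0 MPa, ρ = 4520 kg/m³
  commercially pure titanium: M = 3.73×10⁻³
  soda-lime glass: M = 2.74×10⁻³
Commercially pure titanium ranks first.

commercially pure titanium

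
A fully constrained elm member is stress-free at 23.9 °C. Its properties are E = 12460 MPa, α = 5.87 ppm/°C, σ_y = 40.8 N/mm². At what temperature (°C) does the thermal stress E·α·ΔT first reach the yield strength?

582 °C

E = 12460 MPa = 12.46 GPa.
σ_y = 40.8 N/mm² = 40.80 MPa.
E·α·ΔT = 40.80 MPa ⇒ ΔT = 40.80 / (12.46×10³ × 5.87×10⁻⁶) = 557.8 K.
T = 23.9 + 557.8 = 581.7 °C.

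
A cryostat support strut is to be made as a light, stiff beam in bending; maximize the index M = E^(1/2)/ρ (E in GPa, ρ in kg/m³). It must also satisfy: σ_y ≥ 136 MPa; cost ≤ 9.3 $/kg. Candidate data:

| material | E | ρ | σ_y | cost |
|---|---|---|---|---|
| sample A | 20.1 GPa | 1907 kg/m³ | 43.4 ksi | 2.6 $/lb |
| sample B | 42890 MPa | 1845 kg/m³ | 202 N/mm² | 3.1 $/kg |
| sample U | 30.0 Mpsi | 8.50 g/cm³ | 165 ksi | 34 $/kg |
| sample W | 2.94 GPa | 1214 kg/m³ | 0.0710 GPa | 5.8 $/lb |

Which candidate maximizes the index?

Screen on constraints: σ_y ≥ 136 MPa; cost ≤ 9.3 $/kg. Survivors: sample A, sample B.
Convert each candidate to consistent units, then evaluate M:
  sample A: E = 20.10 GPa, ρ = 1907 kg/m³
  sample B: E = 42.89 GPa, ρ = 1845 kg/m³
  sample B: M = 3.55×10⁻³
  sample A: M = 2.35×10⁻³
Sample B has the largest M.

sample B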